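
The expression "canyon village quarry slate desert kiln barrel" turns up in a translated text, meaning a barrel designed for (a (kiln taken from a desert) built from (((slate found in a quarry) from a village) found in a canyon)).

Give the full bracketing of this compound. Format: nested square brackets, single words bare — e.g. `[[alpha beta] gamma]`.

[[[canyon [village [quarry slate]]] [desert kiln]] barrel]

Overall it is a kind of barrel; the modifier is "canyon village quarry slate desert kiln".
Inside "canyon village quarry slate desert kiln": head "kiln" (specifically "desert kiln"), modifier "canyon village quarry slate".
Inside "canyon village quarry slate": head "slate" (specifically "village quarry slate"), modifier "canyon".
Inside "village quarry slate": head "slate" (specifically "quarry slate"), modifier "village".
Inside "quarry slate": head "slate", modifier "quarry".
Inside "desert kiln": head "kiln", modifier "desert".
So the structure is [[[canyon [village [quarry slate]]] [desert kiln]] barrel].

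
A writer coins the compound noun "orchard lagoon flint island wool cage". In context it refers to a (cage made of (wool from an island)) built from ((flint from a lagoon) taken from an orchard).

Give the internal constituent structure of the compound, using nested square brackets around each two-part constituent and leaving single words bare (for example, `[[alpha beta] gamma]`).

The outermost head in the paraphrase is "cage" (specifically "island wool cage"), modified by "orchard lagoon flint".
Within "orchard lagoon flint", the head is "flint" (specifically "lagoon flint") and the modifier is "orchard".
Within "lagoon flint", the head is "flint" and the modifier is "lagoon".
Within "island wool cage", the head is "cage" and the modifier is "island wool".
Within "island wool", the head is "wool" and the modifier is "island".
Putting it together: [[orchard [lagoon flint]] [[island wool] cage]].

[[orchard [lagoon flint]] [[island wool] cage]]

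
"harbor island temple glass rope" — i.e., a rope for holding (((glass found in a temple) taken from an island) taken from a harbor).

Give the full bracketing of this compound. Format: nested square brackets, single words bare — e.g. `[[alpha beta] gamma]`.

[[harbor [island [temple glass]]] rope]

The outermost head in the paraphrase is "rope", modified by "harbor island temple glass".
"harbor island temple glass" → head "glass" (specifically "island temple glass"), modifier "harbor".
"island temple glass" → head "glass" (specifically "temple glass"), modifier "island".
"temple glass" → head "glass", modifier "temple".
So the structure is [[harbor [island [temple glass]]] rope].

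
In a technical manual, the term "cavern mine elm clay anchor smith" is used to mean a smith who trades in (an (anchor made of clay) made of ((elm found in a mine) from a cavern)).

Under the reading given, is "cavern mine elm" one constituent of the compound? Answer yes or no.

yes

The paraphrase groups the words so that "cavern mine elm" is one unit: it corresponds to a single parenthesized sub-phrase.
The full structure is [[[cavern [mine elm]] [clay anchor]] smith], in which [cavern mine elm] is a constituent.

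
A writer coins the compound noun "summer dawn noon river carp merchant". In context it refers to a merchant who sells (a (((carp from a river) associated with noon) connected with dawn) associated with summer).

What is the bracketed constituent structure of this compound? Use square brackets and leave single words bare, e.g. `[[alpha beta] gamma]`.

Overall it is a kind of merchant; the modifier is "summer dawn noon river carp".
Inside "summer dawn noon river carp": head "carp" (specifically "dawn noon river carp"), modifier "summer".
Inside "dawn noon river carp": head "carp" (specifically "noon river carp"), modifier "dawn".
Inside "noon river carp": head "carp" (specifically "river carp"), modifier "noon".
Inside "river carp": head "carp", modifier "river".
Assembled: [[summer [dawn [noon [river carp]]]] merchant].

[[summer [dawn [noon [river carp]]]] merchant]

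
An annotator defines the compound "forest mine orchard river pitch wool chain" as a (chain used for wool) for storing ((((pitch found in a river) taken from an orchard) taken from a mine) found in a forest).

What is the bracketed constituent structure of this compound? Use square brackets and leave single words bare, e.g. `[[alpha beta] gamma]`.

[[forest [mine [orchard [river pitch]]]] [wool chain]]

Overall it is a kind of chain (specifically "wool chain"); the modifier is "forest mine orchard river pitch".
Within "forest mine orchard river pitch", the head is "pitch" (specifically "mine orchard river pitch") and the modifier is "forest".
Within "mine orchard river pitch", the head is "pitch" (specifically "orchard river pitch") and the modifier is "mine".
Within "orchard river pitch", the head is "pitch" (specifically "river pitch") and the modifier is "orchard".
Within "river pitch", the head is "pitch" and the modifier is "river".
Within "wool chain", the head is "chain" and the modifier is "wool".
Assembled: [[forest [mine [orchard [river pitch]]]] [wool chain]].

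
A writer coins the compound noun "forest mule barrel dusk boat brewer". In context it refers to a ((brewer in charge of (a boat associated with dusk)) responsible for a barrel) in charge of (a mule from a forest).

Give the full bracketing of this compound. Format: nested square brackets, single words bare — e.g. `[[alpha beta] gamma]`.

Overall it is a kind of brewer (specifically "barrel dusk boat brewer"); the modifier is "forest mule".
"forest mule" → head "mule", modifier "forest".
"barrel dusk boat brewer" → head "brewer" (specifically "dusk boat brewer"), modifier "barrel".
"dusk boat brewer" → head "brewer", modifier "dusk boat".
"dusk boat" → head "boat", modifier "dusk".
So the structure is [[forest mule] [barrel [[dusk boat] brewer]]].

[[forest mule] [barrel [[dusk boat] brewer]]]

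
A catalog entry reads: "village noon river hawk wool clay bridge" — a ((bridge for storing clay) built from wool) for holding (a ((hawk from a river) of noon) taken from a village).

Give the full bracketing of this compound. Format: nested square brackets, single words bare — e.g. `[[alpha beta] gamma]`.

Overall it is a kind of bridge (specifically "wool clay bridge"); the modifier is "village noon river hawk".
Inside "village noon river hawk": head "hawk" (specifically "noon river hawk"), modifier "village".
Inside "noon river hawk": head "hawk" (specifically "river hawk"), modifier "noon".
Inside "river hawk": head "hawk", modifier "river".
Inside "wool clay bridge": head "bridge" (specifically "clay bridge"), modifier "wool".
Inside "clay bridge": head "bridge", modifier "clay".
So the structure is [[village [noon [river hawk]]] [wool [clay bridge]]].

[[village [noon [river hawk]]] [wool [clay bridge]]]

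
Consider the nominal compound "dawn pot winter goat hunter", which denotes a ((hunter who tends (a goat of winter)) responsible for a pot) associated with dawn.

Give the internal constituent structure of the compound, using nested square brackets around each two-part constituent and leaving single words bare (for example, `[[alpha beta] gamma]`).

[dawn [pot [[winter goat] hunter]]]

Overall it is a kind of hunter (specifically "pot winter goat hunter"); the modifier is "dawn".
Within "pot winter goat hunter", the head is "hunter" (specifically "winter goat hunter") and the modifier is "pot".
Within "winter goat hunter", the head is "hunter" and the modifier is "winter goat".
Within "winter goat", the head is "goat" and the modifier is "winter".
So the structure is [dawn [pot [[winter goat] hunter]]].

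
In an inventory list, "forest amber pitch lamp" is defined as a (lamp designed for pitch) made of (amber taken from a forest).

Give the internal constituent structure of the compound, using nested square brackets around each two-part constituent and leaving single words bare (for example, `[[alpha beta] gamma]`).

[[forest amber] [pitch lamp]]

Whole compound: head "lamp" (specifically "pitch lamp"), modifier "forest amber".
Inside "forest amber": head "amber", modifier "forest".
Inside "pitch lamp": head "lamp", modifier "pitch".
So the structure is [[forest amber] [pitch lamp]].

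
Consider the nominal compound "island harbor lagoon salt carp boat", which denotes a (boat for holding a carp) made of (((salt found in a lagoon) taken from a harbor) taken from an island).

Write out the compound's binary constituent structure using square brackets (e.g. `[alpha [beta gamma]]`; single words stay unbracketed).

Whole compound: head "boat" (specifically "carp boat"), modifier "island harbor lagoon salt".
"island harbor lagoon salt" → head "salt" (specifically "harbor lagoon salt"), modifier "island".
"harbor lagoon salt" → head "salt" (specifically "lagoon salt"), modifier "harbor".
"lagoon salt" → head "salt", modifier "lagoon".
"carp boat" → head "boat", modifier "carp".
Assembled: [[island [harbor [lagoon salt]]] [carp boat]].

[[island [harbor [lagoon salt]]] [carp boat]]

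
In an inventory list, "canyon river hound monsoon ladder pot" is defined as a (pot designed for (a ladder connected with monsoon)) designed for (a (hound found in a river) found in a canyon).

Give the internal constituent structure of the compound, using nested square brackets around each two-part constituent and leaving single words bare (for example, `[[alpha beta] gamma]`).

[[canyon [river hound]] [[monsoon ladder] pot]]

Whole compound: head "pot" (specifically "monsoon ladder pot"), modifier "canyon river hound".
Inside "canyon river hound": head "hound" (specifically "river hound"), modifier "canyon".
Inside "river hound": head "hound", modifier "river".
Inside "monsoon ladder pot": head "pot", modifier "monsoon ladder".
Inside "monsoon ladder": head "ladder", modifier "monsoon".
Assembled: [[canyon [river hound]] [[monsoon ladder] pot]].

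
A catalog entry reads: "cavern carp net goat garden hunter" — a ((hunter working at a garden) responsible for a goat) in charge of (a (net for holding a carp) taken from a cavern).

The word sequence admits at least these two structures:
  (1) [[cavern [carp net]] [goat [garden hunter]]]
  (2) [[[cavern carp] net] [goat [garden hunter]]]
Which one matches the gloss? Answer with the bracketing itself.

[[cavern [carp net]] [goat [garden hunter]]]

The paraphrase's head is the "hunter" part ("goat garden hunter"); its modifier is "cavern carp net".
That top-level split, carried through the inner groups, gives [[cavern [carp net]] [goat [garden hunter]]].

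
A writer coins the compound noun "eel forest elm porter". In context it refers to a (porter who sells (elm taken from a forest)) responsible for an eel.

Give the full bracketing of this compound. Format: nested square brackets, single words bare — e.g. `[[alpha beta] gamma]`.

[eel [[forest elm] porter]]

At the top level: head "porter" (specifically "forest elm porter"); modifier "eel".
Inside "forest elm porter": head "porter", modifier "forest elm".
Inside "forest elm": head "elm", modifier "forest".
So the structure is [eel [[forest elm] porter]].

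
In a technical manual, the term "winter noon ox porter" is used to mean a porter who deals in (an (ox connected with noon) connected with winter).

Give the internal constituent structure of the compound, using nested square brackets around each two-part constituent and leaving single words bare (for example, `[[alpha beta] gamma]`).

[[winter [noon ox]] porter]

Overall it is a kind of porter; the modifier is "winter noon ox".
"winter noon ox" → head "ox" (specifically "noon ox"), modifier "winter".
"noon ox" → head "ox", modifier "noon".
So the structure is [[winter [noon ox]] porter].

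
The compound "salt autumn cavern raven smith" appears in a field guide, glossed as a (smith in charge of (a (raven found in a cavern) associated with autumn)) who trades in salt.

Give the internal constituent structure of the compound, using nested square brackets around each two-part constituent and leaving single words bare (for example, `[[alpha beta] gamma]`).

At the top level: head "smith" (specifically "autumn cavern raven smith"); modifier "salt".
Inside "autumn cavern raven smith": head "smith", modifier "autumn cavern raven".
Inside "autumn cavern raven": head "raven" (specifically "cavern raven"), modifier "autumn".
Inside "cavern raven": head "raven", modifier "cavern".
So the structure is [salt [[autumn [cavern raven]] smith]].

[salt [[autumn [cavern raven]] smith]]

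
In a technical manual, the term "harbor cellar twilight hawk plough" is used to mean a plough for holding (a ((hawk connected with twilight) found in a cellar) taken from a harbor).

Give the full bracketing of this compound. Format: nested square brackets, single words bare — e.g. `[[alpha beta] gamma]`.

Whole compound: head "plough", modifier "harbor cellar twilight hawk".
"harbor cellar twilight hawk" → head "hawk" (specifically "cellar twilight hawk"), modifier "harbor".
"cellar twilight hawk" → head "hawk" (specifically "twilight hawk"), modifier "cellar".
"twilight hawk" → head "hawk", modifier "twilight".
Putting it together: [[harbor [cellar [twilight hawk]]] plough].

[[harbor [cellar [twilight hawk]]] plough]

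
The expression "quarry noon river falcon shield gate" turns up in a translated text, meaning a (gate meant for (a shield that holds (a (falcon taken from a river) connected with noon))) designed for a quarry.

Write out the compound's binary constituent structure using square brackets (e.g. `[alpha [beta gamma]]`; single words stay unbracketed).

Overall it is a kind of gate (specifically "noon river falcon shield gate"); the modifier is "quarry".
"noon river falcon shield gate" → head "gate", modifier "noon river falcon shield".
"noon river falcon shield" → head "shield", modifier "noon river falcon".
"noon river falcon" → head "falcon" (specifically "river falcon"), modifier "noon".
"river falcon" → head "falcon", modifier "river".
Putting it together: [quarry [[[noon [river falcon]] shield] gate]].

[quarry [[[noon [river falcon]] shield] gate]]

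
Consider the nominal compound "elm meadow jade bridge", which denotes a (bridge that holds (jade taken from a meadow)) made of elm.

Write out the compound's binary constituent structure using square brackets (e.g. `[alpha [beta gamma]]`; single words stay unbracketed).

At the top level: head "bridge" (specifically "meadow jade bridge"); modifier "elm".
"meadow jade bridge" → head "bridge", modifier "meadow jade".
"meadow jade" → head "jade", modifier "meadow".
Putting it together: [elm [[meadow jade] bridge]].

[elm [[meadow jade] bridge]]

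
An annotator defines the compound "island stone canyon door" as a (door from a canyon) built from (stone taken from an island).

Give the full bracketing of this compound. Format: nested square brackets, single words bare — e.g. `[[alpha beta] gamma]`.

Whole compound: head "door" (specifically "canyon door"), modifier "island stone".
"island stone" → head "stone", modifier "island".
"canyon door" → head "door", modifier "canyon".
Putting it together: [[island stone] [canyon door]].

[[island stone] [canyon door]]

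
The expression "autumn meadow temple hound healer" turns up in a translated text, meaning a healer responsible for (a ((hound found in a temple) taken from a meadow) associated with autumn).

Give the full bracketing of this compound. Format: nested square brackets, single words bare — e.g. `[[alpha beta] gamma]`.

Overall it is a kind of healer; the modifier is "autumn meadow temple hound".
Inside "autumn meadow temple hound": head "hound" (specifically "meadow temple hound"), modifier "autumn".
Inside "meadow temple hound": head "hound" (specifically "temple hound"), modifier "meadow".
Inside "temple hound": head "hound", modifier "temple".
Assembled: [[autumn [meadow [temple hound]]] healer].

[[autumn [meadow [temple hound]]] healer]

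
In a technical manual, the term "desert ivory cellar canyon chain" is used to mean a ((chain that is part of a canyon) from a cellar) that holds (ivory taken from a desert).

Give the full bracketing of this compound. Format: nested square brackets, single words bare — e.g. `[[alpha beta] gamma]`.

[[desert ivory] [cellar [canyon chain]]]

Whole compound: head "chain" (specifically "cellar canyon chain"), modifier "desert ivory".
Inside "desert ivory": head "ivory", modifier "desert".
Inside "cellar canyon chain": head "chain" (specifically "canyon chain"), modifier "cellar".
Inside "canyon chain": head "chain", modifier "canyon".
So the structure is [[desert ivory] [cellar [canyon chain]]].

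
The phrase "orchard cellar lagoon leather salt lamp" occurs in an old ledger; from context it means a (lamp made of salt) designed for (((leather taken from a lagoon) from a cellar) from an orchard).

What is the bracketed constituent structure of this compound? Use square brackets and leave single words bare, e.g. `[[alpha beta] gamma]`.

[[orchard [cellar [lagoon leather]]] [salt lamp]]

Overall it is a kind of lamp (specifically "salt lamp"); the modifier is "orchard cellar lagoon leather".
"orchard cellar lagoon leather" → head "leather" (specifically "cellar lagoon leather"), modifier "orchard".
"cellar lagoon leather" → head "leather" (specifically "lagoon leather"), modifier "cellar".
"lagoon leather" → head "leather", modifier "lagoon".
"salt lamp" → head "lamp", modifier "salt".
Assembled: [[orchard [cellar [lagoon leather]]] [salt lamp]].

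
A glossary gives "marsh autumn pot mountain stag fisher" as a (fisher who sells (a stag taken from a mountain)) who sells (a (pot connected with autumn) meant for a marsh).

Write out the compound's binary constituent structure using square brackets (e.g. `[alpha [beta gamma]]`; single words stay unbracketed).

[[marsh [autumn pot]] [[mountain stag] fisher]]

Overall it is a kind of fisher (specifically "mountain stag fisher"); the modifier is "marsh autumn pot".
"marsh autumn pot" → head "pot" (specifically "autumn pot"), modifier "marsh".
"autumn pot" → head "pot", modifier "autumn".
"mountain stag fisher" → head "fisher", modifier "mountain stag".
"mountain stag" → head "stag", modifier "mountain".
Assembled: [[marsh [autumn pot]] [[mountain stag] fisher]].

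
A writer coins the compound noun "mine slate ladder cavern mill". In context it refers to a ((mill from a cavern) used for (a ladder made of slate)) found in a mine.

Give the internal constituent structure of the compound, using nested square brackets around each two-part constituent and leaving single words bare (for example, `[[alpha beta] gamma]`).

[mine [[slate ladder] [cavern mill]]]

Whole compound: head "mill" (specifically "slate ladder cavern mill"), modifier "mine".
"slate ladder cavern mill" → head "mill" (specifically "cavern mill"), modifier "slate ladder".
"slate ladder" → head "ladder", modifier "slate".
"cavern mill" → head "mill", modifier "cavern".
So the structure is [mine [[slate ladder] [cavern mill]]].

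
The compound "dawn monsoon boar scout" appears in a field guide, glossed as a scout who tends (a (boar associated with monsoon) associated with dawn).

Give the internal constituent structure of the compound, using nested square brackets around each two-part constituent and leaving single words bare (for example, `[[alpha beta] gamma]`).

[[dawn [monsoon boar]] scout]

The outermost head in the paraphrase is "scout", modified by "dawn monsoon boar".
Within "dawn monsoon boar", the head is "boar" (specifically "monsoon boar") and the modifier is "dawn".
Within "monsoon boar", the head is "boar" and the modifier is "monsoon".
So the structure is [[dawn [monsoon boar]] scout].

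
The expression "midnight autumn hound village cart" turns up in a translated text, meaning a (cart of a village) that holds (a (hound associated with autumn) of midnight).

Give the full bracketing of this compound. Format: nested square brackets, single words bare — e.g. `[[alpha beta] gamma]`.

[[midnight [autumn hound]] [village cart]]

Whole compound: head "cart" (specifically "village cart"), modifier "midnight autumn hound".
Inside "midnight autumn hound": head "hound" (specifically "autumn hound"), modifier "midnight".
Inside "autumn hound": head "hound", modifier "autumn".
Inside "village cart": head "cart", modifier "village".
Putting it together: [[midnight [autumn hound]] [village cart]].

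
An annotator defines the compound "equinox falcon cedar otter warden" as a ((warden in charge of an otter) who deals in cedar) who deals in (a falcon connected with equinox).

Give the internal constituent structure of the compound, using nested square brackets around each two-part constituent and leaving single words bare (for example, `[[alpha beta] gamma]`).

[[equinox falcon] [cedar [otter warden]]]

Whole compound: head "warden" (specifically "cedar otter warden"), modifier "equinox falcon".
Inside "equinox falcon": head "falcon", modifier "equinox".
Inside "cedar otter warden": head "warden" (specifically "otter warden"), modifier "cedar".
Inside "otter warden": head "warden", modifier "otter".
Assembled: [[equinox falcon] [cedar [otter warden]]].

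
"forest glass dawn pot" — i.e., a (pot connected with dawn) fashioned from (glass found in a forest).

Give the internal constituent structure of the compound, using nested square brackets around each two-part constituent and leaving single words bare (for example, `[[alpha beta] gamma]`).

Whole compound: head "pot" (specifically "dawn pot"), modifier "forest glass".
Inside "forest glass": head "glass", modifier "forest".
Inside "dawn pot": head "pot", modifier "dawn".
So the structure is [[forest glass] [dawn pot]].

[[forest glass] [dawn pot]]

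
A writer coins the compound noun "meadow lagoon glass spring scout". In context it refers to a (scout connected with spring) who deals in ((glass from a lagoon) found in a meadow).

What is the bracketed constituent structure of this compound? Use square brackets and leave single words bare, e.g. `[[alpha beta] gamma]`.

[[meadow [lagoon glass]] [spring scout]]

Whole compound: head "scout" (specifically "spring scout"), modifier "meadow lagoon glass".
"meadow lagoon glass" → head "glass" (specifically "lagoon glass"), modifier "meadow".
"lagoon glass" → head "glass", modifier "lagoon".
"spring scout" → head "scout", modifier "spring".
Putting it together: [[meadow [lagoon glass]] [spring scout]].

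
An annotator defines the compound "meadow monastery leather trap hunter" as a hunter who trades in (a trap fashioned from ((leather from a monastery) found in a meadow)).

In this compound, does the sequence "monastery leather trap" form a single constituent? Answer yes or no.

no

The top-level split is [meadow monastery leather trap] [hunter]; the full structure is [[[meadow [monastery leather]] trap] hunter].
"monastery leather trap" straddles a constituent boundary, so it is not a single unit.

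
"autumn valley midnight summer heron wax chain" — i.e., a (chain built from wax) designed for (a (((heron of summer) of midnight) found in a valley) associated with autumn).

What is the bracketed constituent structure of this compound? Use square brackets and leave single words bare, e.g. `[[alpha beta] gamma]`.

At the top level: head "chain" (specifically "wax chain"); modifier "autumn valley midnight summer heron".
Inside "autumn valley midnight summer heron": head "heron" (specifically "valley midnight summer heron"), modifier "autumn".
Inside "valley midnight summer heron": head "heron" (specifically "midnight summer heron"), modifier "valley".
Inside "midnight summer heron": head "heron" (specifically "summer heron"), modifier "midnight".
Inside "summer heron": head "heron", modifier "summer".
Inside "wax chain": head "chain", modifier "wax".
So the structure is [[autumn [valley [midnight [summer heron]]]] [wax chain]].

[[autumn [valley [midnight [summer heron]]]] [wax chain]]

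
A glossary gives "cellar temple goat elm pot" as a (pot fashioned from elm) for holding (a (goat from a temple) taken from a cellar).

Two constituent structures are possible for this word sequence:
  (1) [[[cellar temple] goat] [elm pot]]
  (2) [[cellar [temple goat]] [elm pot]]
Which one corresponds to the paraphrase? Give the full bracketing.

The paraphrase's head is the "pot" part ("elm pot"); its modifier is "cellar temple goat".
That top-level split, carried through the inner groups, gives [[cellar [temple goat]] [elm pot]].

[[cellar [temple goat]] [elm pot]]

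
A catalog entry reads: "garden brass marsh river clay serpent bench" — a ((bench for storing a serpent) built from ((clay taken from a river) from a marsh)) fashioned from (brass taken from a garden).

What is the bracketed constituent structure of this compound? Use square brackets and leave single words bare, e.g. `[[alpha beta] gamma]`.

[[garden brass] [[marsh [river clay]] [serpent bench]]]

At the top level: head "bench" (specifically "marsh river clay serpent bench"); modifier "garden brass".
Within "garden brass", the head is "brass" and the modifier is "garden".
Within "marsh river clay serpent bench", the head is "bench" (specifically "serpent bench") and the modifier is "marsh river clay".
Within "marsh river clay", the head is "clay" (specifically "river clay") and the modifier is "marsh".
Within "river clay", the head is "clay" and the modifier is "river".
Within "serpent bench", the head is "bench" and the modifier is "serpent".
So the structure is [[garden brass] [[marsh [river clay]] [serpent bench]]].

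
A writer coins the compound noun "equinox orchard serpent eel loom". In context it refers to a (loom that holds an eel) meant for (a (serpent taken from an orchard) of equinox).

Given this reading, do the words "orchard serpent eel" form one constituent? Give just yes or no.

no

The top-level split is [equinox orchard serpent] [eel loom]; the full structure is [[equinox [orchard serpent]] [eel loom]].
"orchard serpent eel" straddles a constituent boundary, so it is not a single unit.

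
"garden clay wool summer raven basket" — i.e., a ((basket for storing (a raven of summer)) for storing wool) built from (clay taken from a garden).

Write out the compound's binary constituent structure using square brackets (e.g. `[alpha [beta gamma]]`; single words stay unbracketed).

Overall it is a kind of basket (specifically "wool summer raven basket"); the modifier is "garden clay".
Within "garden clay", the head is "clay" and the modifier is "garden".
Within "wool summer raven basket", the head is "basket" (specifically "summer raven basket") and the modifier is "wool".
Within "summer raven basket", the head is "basket" and the modifier is "summer raven".
Within "summer raven", the head is "raven" and the modifier is "summer".
So the structure is [[garden clay] [wool [[summer raven] basket]]].

[[garden clay] [wool [[summer raven] basket]]]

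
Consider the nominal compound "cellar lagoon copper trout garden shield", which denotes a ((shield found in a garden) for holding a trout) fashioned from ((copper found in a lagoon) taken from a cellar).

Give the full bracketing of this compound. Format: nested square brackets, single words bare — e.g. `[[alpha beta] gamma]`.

[[cellar [lagoon copper]] [trout [garden shield]]]

Whole compound: head "shield" (specifically "trout garden shield"), modifier "cellar lagoon copper".
Inside "cellar lagoon copper": head "copper" (specifically "lagoon copper"), modifier "cellar".
Inside "lagoon copper": head "copper", modifier "lagoon".
Inside "trout garden shield": head "shield" (specifically "garden shield"), modifier "trout".
Inside "garden shield": head "shield", modifier "garden".
Putting it together: [[cellar [lagoon copper]] [trout [garden shield]]].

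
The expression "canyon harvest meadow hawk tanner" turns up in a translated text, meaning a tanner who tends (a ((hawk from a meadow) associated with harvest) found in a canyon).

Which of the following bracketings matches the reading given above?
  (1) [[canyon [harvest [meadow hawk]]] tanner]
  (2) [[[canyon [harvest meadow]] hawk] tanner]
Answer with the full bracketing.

[[canyon [harvest [meadow hawk]]] tanner]

The paraphrase's head is the "tanner" part ("tanner"); its modifier is "canyon harvest meadow hawk".
That top-level split, carried through the inner groups, gives [[canyon [harvest [meadow hawk]]] tanner].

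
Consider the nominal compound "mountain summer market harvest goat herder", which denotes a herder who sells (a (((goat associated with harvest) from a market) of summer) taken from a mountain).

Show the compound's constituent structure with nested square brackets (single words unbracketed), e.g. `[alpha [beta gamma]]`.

[[mountain [summer [market [harvest goat]]]] herder]

Whole compound: head "herder", modifier "mountain summer market harvest goat".
Inside "mountain summer market harvest goat": head "goat" (specifically "summer market harvest goat"), modifier "mountain".
Inside "summer market harvest goat": head "goat" (specifically "market harvest goat"), modifier "summer".
Inside "market harvest goat": head "goat" (specifically "harvest goat"), modifier "market".
Inside "harvest goat": head "goat", modifier "harvest".
Assembled: [[mountain [summer [market [harvest goat]]]] herder].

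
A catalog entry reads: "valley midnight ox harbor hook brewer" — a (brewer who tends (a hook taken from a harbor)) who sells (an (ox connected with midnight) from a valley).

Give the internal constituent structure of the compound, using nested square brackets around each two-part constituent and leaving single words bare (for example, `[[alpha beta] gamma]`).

[[valley [midnight ox]] [[harbor hook] brewer]]

Overall it is a kind of brewer (specifically "harbor hook brewer"); the modifier is "valley midnight ox".
Inside "valley midnight ox": head "ox" (specifically "midnight ox"), modifier "valley".
Inside "midnight ox": head "ox", modifier "midnight".
Inside "harbor hook brewer": head "brewer", modifier "harbor hook".
Inside "harbor hook": head "hook", modifier "harbor".
Putting it together: [[valley [midnight ox]] [[harbor hook] brewer]].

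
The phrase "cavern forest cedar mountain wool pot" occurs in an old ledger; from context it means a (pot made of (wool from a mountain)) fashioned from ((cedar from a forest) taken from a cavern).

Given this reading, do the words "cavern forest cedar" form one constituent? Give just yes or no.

yes

The paraphrase groups the words so that "cavern forest cedar" is one unit: it corresponds to a single parenthesized sub-phrase.
The full structure is [[cavern [forest cedar]] [[mountain wool] pot]], in which [cavern forest cedar] is a constituent.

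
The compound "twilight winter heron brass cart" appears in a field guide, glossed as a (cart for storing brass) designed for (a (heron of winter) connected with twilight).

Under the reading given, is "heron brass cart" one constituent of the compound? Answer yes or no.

no

The top-level split is [twilight winter heron] [brass cart]; the full structure is [[twilight [winter heron]] [brass cart]].
"heron brass cart" straddles a constituent boundary, so it is not a single unit.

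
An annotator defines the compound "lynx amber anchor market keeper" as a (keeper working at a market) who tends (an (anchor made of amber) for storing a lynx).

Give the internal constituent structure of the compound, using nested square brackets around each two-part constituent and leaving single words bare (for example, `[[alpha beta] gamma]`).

[[lynx [amber anchor]] [market keeper]]

Whole compound: head "keeper" (specifically "market keeper"), modifier "lynx amber anchor".
Inside "lynx amber anchor": head "anchor" (specifically "amber anchor"), modifier "lynx".
Inside "amber anchor": head "anchor", modifier "amber".
Inside "market keeper": head "keeper", modifier "market".
Putting it together: [[lynx [amber anchor]] [market keeper]].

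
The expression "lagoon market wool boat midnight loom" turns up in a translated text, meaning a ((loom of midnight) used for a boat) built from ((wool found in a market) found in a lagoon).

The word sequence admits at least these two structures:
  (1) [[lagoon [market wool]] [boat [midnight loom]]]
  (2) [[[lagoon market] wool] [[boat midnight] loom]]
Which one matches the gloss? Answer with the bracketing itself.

[[lagoon [market wool]] [boat [midnight loom]]]

The paraphrase's head is the "loom" part ("boat midnight loom"); its modifier is "lagoon market wool".
That top-level split, carried through the inner groups, gives [[lagoon [market wool]] [boat [midnight loom]]].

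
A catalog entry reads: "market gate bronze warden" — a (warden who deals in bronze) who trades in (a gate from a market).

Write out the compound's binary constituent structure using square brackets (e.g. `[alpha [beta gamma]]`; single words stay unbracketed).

Whole compound: head "warden" (specifically "bronze warden"), modifier "market gate".
"market gate" → head "gate", modifier "market".
"bronze warden" → head "warden", modifier "bronze".
Assembled: [[market gate] [bronze warden]].

[[market gate] [bronze warden]]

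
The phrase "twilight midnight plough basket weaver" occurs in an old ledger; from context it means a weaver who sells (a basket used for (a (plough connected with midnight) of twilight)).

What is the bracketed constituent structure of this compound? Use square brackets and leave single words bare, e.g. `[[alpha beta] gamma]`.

[[[twilight [midnight plough]] basket] weaver]

Overall it is a kind of weaver; the modifier is "twilight midnight plough basket".
Inside "twilight midnight plough basket": head "basket", modifier "twilight midnight plough".
Inside "twilight midnight plough": head "plough" (specifically "midnight plough"), modifier "twilight".
Inside "midnight plough": head "plough", modifier "midnight".
Putting it together: [[[twilight [midnight plough]] basket] weaver].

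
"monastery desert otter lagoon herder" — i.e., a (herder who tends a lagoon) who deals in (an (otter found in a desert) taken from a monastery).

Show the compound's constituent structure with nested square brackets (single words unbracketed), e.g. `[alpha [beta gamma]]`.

The outermost head in the paraphrase is "herder" (specifically "lagoon herder"), modified by "monastery desert otter".
"monastery desert otter" → head "otter" (specifically "desert otter"), modifier "monastery".
"desert otter" → head "otter", modifier "desert".
"lagoon herder" → head "herder", modifier "lagoon".
So the structure is [[monastery [desert otter]] [lagoon herder]].

[[monastery [desert otter]] [lagoon herder]]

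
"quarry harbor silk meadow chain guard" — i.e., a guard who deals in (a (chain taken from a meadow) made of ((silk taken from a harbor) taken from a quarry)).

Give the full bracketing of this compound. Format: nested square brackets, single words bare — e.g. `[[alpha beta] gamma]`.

[[[quarry [harbor silk]] [meadow chain]] guard]

Whole compound: head "guard", modifier "quarry harbor silk meadow chain".
"quarry harbor silk meadow chain" → head "chain" (specifically "meadow chain"), modifier "quarry harbor silk".
"quarry harbor silk" → head "silk" (specifically "harbor silk"), modifier "quarry".
"harbor silk" → head "silk", modifier "harbor".
"meadow chain" → head "chain", modifier "meadow".
So the structure is [[[quarry [harbor silk]] [meadow chain]] guard].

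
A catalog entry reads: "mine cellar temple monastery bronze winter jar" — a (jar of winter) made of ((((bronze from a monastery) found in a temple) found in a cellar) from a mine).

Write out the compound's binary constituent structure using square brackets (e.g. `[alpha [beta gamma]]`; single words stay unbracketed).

Overall it is a kind of jar (specifically "winter jar"); the modifier is "mine cellar temple monastery bronze".
Within "mine cellar temple monastery bronze", the head is "bronze" (specifically "cellar temple monastery bronze") and the modifier is "mine".
Within "cellar temple monastery bronze", the head is "bronze" (specifically "temple monastery bronze") and the modifier is "cellar".
Within "temple monastery bronze", the head is "bronze" (specifically "monastery bronze") and the modifier is "temple".
Within "monastery bronze", the head is "bronze" and the modifier is "monastery".
Within "winter jar", the head is "jar" and the modifier is "winter".
Putting it together: [[mine [cellar [temple [monastery bronze]]]] [winter jar]].

[[mine [cellar [temple [monastery bronze]]]] [winter jar]]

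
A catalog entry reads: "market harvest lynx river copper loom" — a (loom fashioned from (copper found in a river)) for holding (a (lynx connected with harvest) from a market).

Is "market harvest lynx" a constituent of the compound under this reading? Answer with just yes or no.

The paraphrase groups the words so that "market harvest lynx" is one unit: it corresponds to a single parenthesized sub-phrase.
The full structure is [[market [harvest lynx]] [[river copper] loom]], in which [market harvest lynx] is a constituent.

yes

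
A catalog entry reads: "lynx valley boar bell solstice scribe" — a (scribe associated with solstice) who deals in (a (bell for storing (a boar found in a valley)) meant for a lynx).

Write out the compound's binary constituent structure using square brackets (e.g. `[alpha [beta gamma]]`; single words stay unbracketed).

[[lynx [[valley boar] bell]] [solstice scribe]]

Whole compound: head "scribe" (specifically "solstice scribe"), modifier "lynx valley boar bell".
Inside "lynx valley boar bell": head "bell" (specifically "valley boar bell"), modifier "lynx".
Inside "valley boar bell": head "bell", modifier "valley boar".
Inside "valley boar": head "boar", modifier "valley".
Inside "solstice scribe": head "scribe", modifier "solstice".
So the structure is [[lynx [[valley boar] bell]] [solstice scribe]].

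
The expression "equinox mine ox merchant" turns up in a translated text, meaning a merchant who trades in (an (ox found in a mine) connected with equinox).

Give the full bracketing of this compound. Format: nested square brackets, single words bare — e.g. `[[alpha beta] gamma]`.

[[equinox [mine ox]] merchant]

The outermost head in the paraphrase is "merchant", modified by "equinox mine ox".
"equinox mine ox" → head "ox" (specifically "mine ox"), modifier "equinox".
"mine ox" → head "ox", modifier "mine".
Assembled: [[equinox [mine ox]] merchant].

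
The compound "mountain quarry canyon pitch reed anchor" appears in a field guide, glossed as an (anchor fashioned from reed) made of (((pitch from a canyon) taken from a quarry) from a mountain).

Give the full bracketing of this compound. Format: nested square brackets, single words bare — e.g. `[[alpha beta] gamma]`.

[[mountain [quarry [canyon pitch]]] [reed anchor]]

The outermost head in the paraphrase is "anchor" (specifically "reed anchor"), modified by "mountain quarry canyon pitch".
Within "mountain quarry canyon pitch", the head is "pitch" (specifically "quarry canyon pitch") and the modifier is "mountain".
Within "quarry canyon pitch", the head is "pitch" (specifically "canyon pitch") and the modifier is "quarry".
Within "canyon pitch", the head is "pitch" and the modifier is "canyon".
Within "reed anchor", the head is "anchor" and the modifier is "reed".
So the structure is [[mountain [quarry [canyon pitch]]] [reed anchor]].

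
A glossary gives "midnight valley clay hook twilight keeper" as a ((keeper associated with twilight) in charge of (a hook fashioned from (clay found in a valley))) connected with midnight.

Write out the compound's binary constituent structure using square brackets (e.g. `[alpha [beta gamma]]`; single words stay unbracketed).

At the top level: head "keeper" (specifically "valley clay hook twilight keeper"); modifier "midnight".
Within "valley clay hook twilight keeper", the head is "keeper" (specifically "twilight keeper") and the modifier is "valley clay hook".
Within "valley clay hook", the head is "hook" and the modifier is "valley clay".
Within "valley clay", the head is "clay" and the modifier is "valley".
Within "twilight keeper", the head is "keeper" and the modifier is "twilight".
Assembled: [midnight [[[valley clay] hook] [twilight keeper]]].

[midnight [[[valley clay] hook] [twilight keeper]]]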